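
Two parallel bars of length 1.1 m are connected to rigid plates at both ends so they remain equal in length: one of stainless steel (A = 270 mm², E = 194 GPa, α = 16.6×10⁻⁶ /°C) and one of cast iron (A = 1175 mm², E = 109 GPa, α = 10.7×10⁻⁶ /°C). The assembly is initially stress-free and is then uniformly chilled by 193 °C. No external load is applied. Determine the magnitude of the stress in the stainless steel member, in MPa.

Equilibrium of a rigid end plate with no external load gives equal and opposite internal forces ±P in the two members. Since α_{stainless steel} > α_{cast iron}, cooling drives the stainless steel into tension and the cast iron into compression.
Compatibility of the two members (thermal + elastic change equal): (α₁ − α₂)ΔT = P·[1/(A₁E₁) + 1/(A₂E₂)].
|α₁ − α₂|·ΔT = 5.9×10⁻⁶ × 193 = 0.001139.
1/(A₁E₁) + 1/(A₂E₂) = 1/(270×194×10³) + 1/(1175×109×10³) = 2.69×10⁻⁸ N⁻¹.
So P = 0.001139 / 2.69×10⁻⁸ = 42.33 kN.
σ_{stainless steel} = P/A₁ = 42330/270 = 156.8 MPa, tensile.

σ ≈ 157 MPa (tensile)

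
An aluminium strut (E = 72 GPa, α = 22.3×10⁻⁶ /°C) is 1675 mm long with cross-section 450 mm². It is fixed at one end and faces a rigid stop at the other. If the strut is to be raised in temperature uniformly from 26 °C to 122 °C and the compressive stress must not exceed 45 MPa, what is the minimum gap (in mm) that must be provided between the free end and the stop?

g ≈ 2.54 mm

Free expansion if unrestrained: δ_free = αΔT L = 22.3×10⁻⁶ × 96 × 1675 = 3.586 mm.
A stress of 45 MPa corresponds to the wall pushing the strut back by σL/E = 45×1675/(72×10³) = 1.047 mm.
So the gap has to take up the difference, g_min = δ_free − σL/E = 3.586 − 1.047 = 2.539 mm.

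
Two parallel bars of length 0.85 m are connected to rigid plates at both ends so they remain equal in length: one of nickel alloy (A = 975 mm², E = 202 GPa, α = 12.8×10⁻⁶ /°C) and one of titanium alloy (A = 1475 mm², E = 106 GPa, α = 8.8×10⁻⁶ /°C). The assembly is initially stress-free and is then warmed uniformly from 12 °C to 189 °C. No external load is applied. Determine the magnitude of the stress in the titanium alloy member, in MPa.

Both members must finish at the same length. With the larger α, the nickel alloy tends to over-expand; the plates restrain it, putting the nickel alloy in compression and the titanium alloy in tension. With no external load the two internal forces are equal and opposite, magnitude P.
Setting the final lengths equal and cancelling L: (α₁ − α₂)ΔT = P/(A₁E₁) + P/(A₂E₂).
|α₁ − α₂|·ΔT = 4×10⁻⁶ × 177 = 0.000708.
1/(A₁E₁) + 1/(A₂E₂) = 1/(975×202×10³) + 1/(1475×106×10³) = 1.147×10⁻⁸ N⁻¹.
P = 0.000708 / 1.147×10⁻⁸ = 61710 N = 61.71 kN.
σ_{titanium alloy} = P/A₂ = 61710/1475 = 41.84 MPa, tensile.

σ ≈ 41.8 MPa (tensile)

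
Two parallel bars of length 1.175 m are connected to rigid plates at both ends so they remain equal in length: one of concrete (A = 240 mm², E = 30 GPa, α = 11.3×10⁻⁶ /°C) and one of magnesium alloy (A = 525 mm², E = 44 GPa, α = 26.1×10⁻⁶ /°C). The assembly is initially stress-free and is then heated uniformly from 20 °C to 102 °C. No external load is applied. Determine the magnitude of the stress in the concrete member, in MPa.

σ ≈ 27.8 MPa (tensile)

Both members must finish at the same length. With the larger α, the magnesium alloy tends to over-expand; the plates restrain it, putting the magnesium alloy in compression and the concrete in tension. With no external load the two internal forces are equal and opposite, magnitude P.
Equating the net (thermal + elastic) strains gives |α₁ − α₂|·ΔT = P·[1/(A₁E₁) + 1/(A₂E₂)].
|α₁ − α₂|·ΔT = 14.8×10⁻⁶ × 82 = 0.001214.
1/(A₁E₁) + 1/(A₂E₂) = 1/(240×30×10³) + 1/(525×44×10³) = 1.822×10⁻⁷ N⁻¹.
P = 0.001214 / 1.822×10⁻⁷ = 6662 N = 6.662 kN.
σ_{concrete} = P/A₁ = 6662/240 = 27.76 MPa, tensile.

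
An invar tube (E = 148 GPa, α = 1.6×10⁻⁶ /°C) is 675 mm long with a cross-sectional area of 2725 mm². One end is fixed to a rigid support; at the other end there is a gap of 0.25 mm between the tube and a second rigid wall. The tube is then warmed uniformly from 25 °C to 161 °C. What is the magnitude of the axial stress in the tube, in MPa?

Unrestrained expansion: δ_free = αΔT L = 1.6×10⁻⁶ × 136 × 675 = 0.1469 mm.
This is smaller than the 0.25 mm clearance, so the tube expands freely without reaching the stop — the stress is zero.

σ ≈ 0 MPa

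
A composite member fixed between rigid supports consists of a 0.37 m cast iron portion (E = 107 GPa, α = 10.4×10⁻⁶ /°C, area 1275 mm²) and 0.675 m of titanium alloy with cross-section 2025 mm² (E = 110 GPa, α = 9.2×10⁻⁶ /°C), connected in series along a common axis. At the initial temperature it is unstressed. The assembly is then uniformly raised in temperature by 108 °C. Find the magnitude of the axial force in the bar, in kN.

If the supports were absent, the total length change would be Σ αᵢΔT Lᵢ = 10.4×10⁻⁶×108×370 + 9.2×10⁻⁶×108×675 = 1.086 mm.
The walls prevent any net length change, so an axial force P (same in every segment) develops. Compatibility: P · Σ Lᵢ/(AᵢEᵢ) = δ_free.
Σ Lᵢ/(AᵢEᵢ) = 370/(1275×107×10³) + 675/(2025×110×10³) = 5.742×10⁻⁶ mm/N.
So P = 1.086 / 5.742×10⁻⁶ = 189.2 kN, compressive.

P ≈ 189 kN (compressive)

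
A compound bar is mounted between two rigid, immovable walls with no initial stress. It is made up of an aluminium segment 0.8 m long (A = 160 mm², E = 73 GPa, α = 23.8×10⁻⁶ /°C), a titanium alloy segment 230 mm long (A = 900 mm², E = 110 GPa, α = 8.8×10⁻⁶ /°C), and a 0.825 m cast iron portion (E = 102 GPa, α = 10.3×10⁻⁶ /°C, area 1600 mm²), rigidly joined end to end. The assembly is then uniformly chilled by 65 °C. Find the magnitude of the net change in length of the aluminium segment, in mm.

|ΔL| ≈ 0.497 mm

With the walls removed the bar would change length by δ_free = Σ αᵢΔT Lᵢ = 23.8×10⁻⁶×65×800 + 8.8×10⁻⁶×65×230 + 10.3×10⁻⁶×65×825 = 1.921 mm.
The rigid supports impose zero overall length change; the single axial force P common to all segments must satisfy P Σ Lᵢ/(AᵢEᵢ) = δ_free.
The series flexibility is Σ Lᵢ/(AᵢEᵢ) = 800/(160×73×10³) + 230/(900×110×10³) + 825/(1600×102×10³) = 7.587×10⁻⁵ mm/N.
P = 1.921 / 7.587×10⁻⁵ = 25330 N = 25.33 kN, tensile.
For the aluminium segment, free thermal change = 23.8×10⁻⁶×65×800 = 1.238 mm and elastic change from P = 25330×800/(160×73×10³) = 1.735 mm; these oppose, so the net change is 0.497 mm (segment lengthens).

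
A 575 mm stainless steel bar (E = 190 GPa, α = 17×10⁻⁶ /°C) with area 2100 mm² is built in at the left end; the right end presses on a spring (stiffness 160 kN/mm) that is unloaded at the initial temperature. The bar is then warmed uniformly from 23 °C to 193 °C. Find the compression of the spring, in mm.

δ ≈ 1.35 mm

Free thermal expansion: δ_free = αΔT L = 17×10⁻⁶ × 170 × 575 = 1.662 mm.
Let P be the compressive force at the spring. The bar shortens elastically by PL/(AE) and the spring compresses by P/k; together these equal δ_free.
So P = δ_free / [L/(AE) + 1/k] = 1.662 / [ 575/(2100×190×10³) + 1/(160×10³) ].
P = 1.662 / 7.691×10⁻⁶ = 216100 N.
Spring compression = P/k = 216100/(160×10³) = 1.35 mm.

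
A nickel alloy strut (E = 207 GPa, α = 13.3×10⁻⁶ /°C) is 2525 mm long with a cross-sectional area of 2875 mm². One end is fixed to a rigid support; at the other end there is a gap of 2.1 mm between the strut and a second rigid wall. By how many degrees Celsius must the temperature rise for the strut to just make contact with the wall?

ΔT ≈ 62.5 °C

The gap closes when αΔT L = 2.1 mm, since the strut is still unstressed at that instant.
ΔT = 2.1 / (13.3×10⁻⁶ × 2525) = 62.53 °C.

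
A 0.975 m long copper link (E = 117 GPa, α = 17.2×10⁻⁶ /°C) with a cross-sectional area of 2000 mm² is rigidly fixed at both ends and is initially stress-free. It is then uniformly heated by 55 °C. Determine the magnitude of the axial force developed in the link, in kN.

With zero net strain, σ = E·αΔT = 117 GPa × 17.2×10⁻⁶ × 55 = 110.7 MPa.
Axial force P = σA = 110.7 × 2000 = 221400 N = 221.4 kN, compressive.

P ≈ 221 kN (compressive)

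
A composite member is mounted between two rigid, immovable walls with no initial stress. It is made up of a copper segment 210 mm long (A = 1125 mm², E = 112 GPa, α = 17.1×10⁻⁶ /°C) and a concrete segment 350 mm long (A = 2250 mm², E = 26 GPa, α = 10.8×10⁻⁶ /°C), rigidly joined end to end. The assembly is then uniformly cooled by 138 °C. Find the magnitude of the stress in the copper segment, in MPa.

σ ≈ 118 MPa (tensile)

Free thermal contraction of the whole bar: Σ αᵢΔT Lᵢ = 17.1×10⁻⁶×138×210 + 10.8×10⁻⁶×138×350 = 1.017 mm.
Since the ends are fixed, an axial force P builds up, equal in every segment, with P · Σ Lᵢ/(AᵢEᵢ) = δ_free.
The series flexibility is Σ Lᵢ/(AᵢEᵢ) = 210/(1125×112×10³) + 350/(2250×26×10³) = 7.65×10⁻⁶ mm/N.
So P = 1.017 / 7.65×10⁻⁶ = 133 kN, tensile.
σ_{copper} = P / A = 133000 / 1125 = 118.2 MPa.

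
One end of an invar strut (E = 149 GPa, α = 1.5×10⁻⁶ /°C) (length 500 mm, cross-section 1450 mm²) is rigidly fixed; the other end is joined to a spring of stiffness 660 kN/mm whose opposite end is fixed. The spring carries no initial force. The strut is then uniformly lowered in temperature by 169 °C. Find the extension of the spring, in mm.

The unrestrained thermal change is αΔT L = 1.5×10⁻⁶ × 169 × 500 = 0.1268 mm.
With a force P in the spring, the elastic change of the strut is PL/(AE) and that of the spring is P/k; compatibility requires their sum to equal δ_free.
So P = δ_free / [L/(AE) + 1/k] = 0.1268 / [ 500/(1450×149×10³) + 1/(660×10³) ].
P = 0.1268 / 3.829×10⁻⁶ = 33100 N.
Spring extension = P/k = 33100/(660×10³) = 0.05015 mm.

δ ≈ 0.0501 mm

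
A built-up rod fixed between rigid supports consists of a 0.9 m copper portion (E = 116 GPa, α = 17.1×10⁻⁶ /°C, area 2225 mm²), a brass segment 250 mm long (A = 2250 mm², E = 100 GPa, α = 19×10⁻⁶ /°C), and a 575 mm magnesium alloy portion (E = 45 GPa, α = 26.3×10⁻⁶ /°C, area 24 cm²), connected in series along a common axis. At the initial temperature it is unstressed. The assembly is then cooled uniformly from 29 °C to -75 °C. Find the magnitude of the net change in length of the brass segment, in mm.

With the walls removed the bar would change length by δ_free = Σ αᵢΔT Lᵢ = 17.1×10⁻⁶×104×900 + 19×10⁻⁶×104×250 + 26.3×10⁻⁶×104×575 = 3.667 mm.
The walls prevent any net length change, so an axial force P (same in every segment) develops. Compatibility: P · Σ Lᵢ/(AᵢEᵢ) = δ_free.
The series flexibility is Σ Lᵢ/(AᵢEᵢ) = 900/(2225×116×10³) + 250/(2250×100×10³) + 575/(2400×45×10³) = 9.922×10⁻⁶ mm/N.
So P = 3.667 / 9.922×10⁻⁶ = 369.6 kN, tensile.
For the brass segment, free thermal change = 19×10⁻⁶×104×250 = 0.494 mm and elastic change from P = 369600×250/(2250×100×10³) = 0.4107 mm; these oppose, so the net change is 0.0833 mm (segment shortens).

|ΔL| ≈ 0.0833 mm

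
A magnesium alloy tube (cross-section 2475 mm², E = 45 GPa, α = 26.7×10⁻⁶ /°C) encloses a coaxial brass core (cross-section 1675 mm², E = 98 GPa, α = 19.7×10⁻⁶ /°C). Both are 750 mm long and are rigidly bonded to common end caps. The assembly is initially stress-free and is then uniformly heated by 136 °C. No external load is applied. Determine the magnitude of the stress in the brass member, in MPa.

σ ≈ 37.7 MPa (tensile)

Equilibrium of a rigid end plate with no external load gives equal and opposite internal forces ±P in the two members. Since α_{magnesium alloy} > α_{brass}, heating drives the magnesium alloy into compression and the brass into tension.
Compatibility of the two members (thermal + elastic change equal): (α₁ − α₂)ΔT = P·[1/(A₁E₁) + 1/(A₂E₂)].
|α₁ − α₂|·ΔT = 7×10⁻⁶ × 136 = 0.000952.
1/(A₁E₁) + 1/(A₂E₂) = 1/(2475×45×10³) + 1/(1675×98×10³) = 1.507×10⁻⁸ N⁻¹.
So P = 0.000952 / 1.507×10⁻⁸ = 63.17 kN.
σ_{brass} = P/A₂ = 63170/1675 = 37.71 MPa, tensile.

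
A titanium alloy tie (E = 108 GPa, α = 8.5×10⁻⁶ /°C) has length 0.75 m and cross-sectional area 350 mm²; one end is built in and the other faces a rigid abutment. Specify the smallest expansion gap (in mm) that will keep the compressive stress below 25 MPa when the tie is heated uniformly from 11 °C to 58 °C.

Free expansion if unrestrained: δ_free = αΔT L = 8.5×10⁻⁶ × 47 × 750 = 0.2996 mm.
At the allowable stress the elastic shortening the wall may impose is σL/E = 25 × 750 / (108×10³) = 0.1736 mm.
The gap must absorb the remainder: g_min = 0.2996 − 0.1736 = 0.126 mm.

g ≈ 0.126 mm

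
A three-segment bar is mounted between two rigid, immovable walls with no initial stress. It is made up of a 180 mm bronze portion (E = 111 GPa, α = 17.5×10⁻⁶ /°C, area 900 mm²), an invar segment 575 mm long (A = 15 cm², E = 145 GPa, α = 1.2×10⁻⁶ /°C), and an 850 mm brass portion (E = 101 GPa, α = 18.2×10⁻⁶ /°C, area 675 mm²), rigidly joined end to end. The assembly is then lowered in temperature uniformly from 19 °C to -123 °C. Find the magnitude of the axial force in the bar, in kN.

P ≈ 162 kN (tensile)

If the supports were absent, the total length change would be Σ αᵢΔT Lᵢ = 17.5×10⁻⁶×142×180 + 1.2×10⁻⁶×142×575 + 18.2×10⁻⁶×142×850 = 2.742 mm.
The rigid supports impose zero overall length change; the single axial force P common to all segments must satisfy P Σ Lᵢ/(AᵢEᵢ) = δ_free.
The series flexibility is Σ Lᵢ/(AᵢEᵢ) = 180/(900×111×10³) + 575/(1500×145×10³) + 850/(675×101×10³) = 1.691×10⁻⁵ mm/N.
P = 2.742 / 1.691×10⁻⁵ = 162100 N = 162.1 kN, tensile.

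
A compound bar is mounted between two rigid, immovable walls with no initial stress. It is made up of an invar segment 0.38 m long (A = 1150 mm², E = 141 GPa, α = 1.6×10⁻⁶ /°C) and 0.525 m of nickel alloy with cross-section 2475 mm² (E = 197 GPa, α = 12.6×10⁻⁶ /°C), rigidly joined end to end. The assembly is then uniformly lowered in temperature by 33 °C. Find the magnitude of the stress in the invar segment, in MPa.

With the walls removed the bar would change length by δ_free = Σ αᵢΔT Lᵢ = 1.6×10⁻⁶×33×380 + 12.6×10⁻⁶×33×525 = 0.2384 mm.
Since the ends are fixed, an axial force P builds up, equal in every segment, with P · Σ Lᵢ/(AᵢEᵢ) = δ_free.
The series flexibility is Σ Lᵢ/(AᵢEᵢ) = 380/(1150×141×10³) + 525/(2475×197×10³) = 3.42×10⁻⁶ mm/N.
So P = 0.2384 / 3.42×10⁻⁶ = 69.69 kN, tensile.
σ_{invar} = P / A = 69690 / 1150 = 60.6 MPa.

σ ≈ 60.6 MPa (tensile)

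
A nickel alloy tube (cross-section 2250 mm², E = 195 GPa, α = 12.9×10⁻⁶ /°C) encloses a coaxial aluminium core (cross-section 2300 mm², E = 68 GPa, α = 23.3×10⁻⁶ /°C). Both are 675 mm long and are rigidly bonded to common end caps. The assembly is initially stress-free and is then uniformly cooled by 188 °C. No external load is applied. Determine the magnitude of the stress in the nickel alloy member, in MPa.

σ ≈ 100 MPa (compressive)

Both members must finish at the same length. With the larger α, the aluminium tends to over-contract; the plates restrain it, putting the aluminium in tension and the nickel alloy in compression. With no external load the two internal forces are equal and opposite, magnitude P.
Equating the net (thermal + elastic) strains gives |α₁ − α₂|·ΔT = P·[1/(A₁E₁) + 1/(A₂E₂)].
|α₁ − α₂|·ΔT = 10.4×10⁻⁶ × 188 = 0.001955.
1/(A₁E₁) + 1/(A₂E₂) = 1/(2250×195×10³) + 1/(2300×68×10³) = 8.673×10⁻⁹ N⁻¹.
P = 0.001955 / 8.673×10⁻⁹ = 225400 N = 225.4 kN.
σ_{nickel alloy} = P/A₁ = 225400/2250 = 100.2 MPa, compressive.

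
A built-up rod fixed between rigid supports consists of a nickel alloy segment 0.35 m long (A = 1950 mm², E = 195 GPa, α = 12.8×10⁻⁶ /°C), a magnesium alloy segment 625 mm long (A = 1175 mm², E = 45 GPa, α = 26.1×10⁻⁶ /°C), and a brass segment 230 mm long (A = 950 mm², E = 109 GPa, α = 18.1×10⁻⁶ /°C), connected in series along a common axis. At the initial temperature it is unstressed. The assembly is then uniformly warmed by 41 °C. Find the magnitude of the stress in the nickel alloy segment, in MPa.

Free thermal expansion of the whole bar: Σ αᵢΔT Lᵢ = 12.8×10⁻⁶×41×350 + 26.1×10⁻⁶×41×625 + 18.1×10⁻⁶×41×230 = 1.023 mm.
The rigid supports impose zero overall length change; the single axial force P common to all segments must satisfy P Σ Lᵢ/(AᵢEᵢ) = δ_free.
Σ Lᵢ/(AᵢEᵢ) = 350/(1950×195×10³) + 625/(1175×45×10³) + 230/(950×109×10³) = 1.496×10⁻⁵ mm/N.
So P = 1.023 / 1.496×10⁻⁵ = 68.39 kN, compressive.
σ_{nickel alloy} = P / A = 68390 / 1950 = 35.07 MPa.

σ ≈ 35.1 MPa (compressive)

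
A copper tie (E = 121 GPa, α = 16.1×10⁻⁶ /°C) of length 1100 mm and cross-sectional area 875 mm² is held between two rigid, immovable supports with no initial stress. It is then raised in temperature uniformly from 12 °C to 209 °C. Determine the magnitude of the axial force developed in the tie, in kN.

P ≈ 336 kN (compressive)

Full restraint means ε = 0, so the stress is σ = EαΔT = 121×10³ × 16.1×10⁻⁶ × 197 = 383.8 MPa.
Axial force P = σA = 383.8 × 875 = 335800 N = 335.8 kN, compressive.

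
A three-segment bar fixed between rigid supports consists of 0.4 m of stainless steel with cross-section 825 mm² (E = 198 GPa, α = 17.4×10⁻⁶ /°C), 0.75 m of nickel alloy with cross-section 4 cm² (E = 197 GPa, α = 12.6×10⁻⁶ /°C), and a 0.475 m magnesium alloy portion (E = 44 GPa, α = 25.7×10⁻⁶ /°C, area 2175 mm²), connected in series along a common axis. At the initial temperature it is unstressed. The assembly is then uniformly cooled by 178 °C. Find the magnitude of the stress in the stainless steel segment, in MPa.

Free thermal contraction of the whole bar: Σ αᵢΔT Lᵢ = 17.4×10⁻⁶×178×400 + 12.6×10⁻⁶×178×750 + 25.7×10⁻⁶×178×475 = 5.094 mm.
The rigid supports impose zero overall length change; the single axial force P common to all segments must satisfy P Σ Lᵢ/(AᵢEᵢ) = δ_free.
The series flexibility is Σ Lᵢ/(AᵢEᵢ) = 400/(825×198×10³) + 750/(400×197×10³) + 475/(2175×44×10³) = 1.693×10⁻⁵ mm/N.
Hence P = δ_free / Σ(L/AE) = 5.094/1.693×10⁻⁵ = 300.9 kN (tensile).
σ_{stainless steel} = P / A = 300900 / 825 = 364.7 MPa.

σ ≈ 365 MPa (tensile)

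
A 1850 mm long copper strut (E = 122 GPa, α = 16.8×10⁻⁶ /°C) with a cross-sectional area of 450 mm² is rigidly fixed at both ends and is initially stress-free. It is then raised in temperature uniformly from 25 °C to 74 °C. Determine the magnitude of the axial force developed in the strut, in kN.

P ≈ 45.2 kN (compressive)

Full restraint means ε = 0, so the stress is σ = EαΔT = 122×10³ × 16.8×10⁻⁶ × 49 = 100.4 MPa.
Then P = σA = 100.4 × 450 mm² = 45.19 kN, compressive.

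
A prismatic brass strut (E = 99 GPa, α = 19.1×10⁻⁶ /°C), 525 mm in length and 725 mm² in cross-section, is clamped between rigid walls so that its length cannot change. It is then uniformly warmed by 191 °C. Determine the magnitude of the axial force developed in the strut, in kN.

P ≈ 262 kN (compressive)

With zero net strain, σ = E·αΔT = 99 GPa × 19.1×10⁻⁶ × 191 = 361.2 MPa.
Axial force P = σA = 361.2 × 725 = 261800 N = 261.8 kN, compressive.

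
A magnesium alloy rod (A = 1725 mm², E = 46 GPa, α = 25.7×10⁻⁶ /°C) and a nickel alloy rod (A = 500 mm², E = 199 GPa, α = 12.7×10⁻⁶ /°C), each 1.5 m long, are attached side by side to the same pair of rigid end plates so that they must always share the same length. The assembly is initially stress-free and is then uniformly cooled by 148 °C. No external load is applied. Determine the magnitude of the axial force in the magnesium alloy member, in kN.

P ≈ 84.9 kN (tensile in the magnesium alloy)

Equilibrium of a rigid end plate with no external load gives equal and opposite internal forces ±P in the two members. Since α_{magnesium alloy} > α_{nickel alloy}, cooling drives the magnesium alloy into tension and the nickel alloy into compression.
Setting the final lengths equal and cancelling L: (α₁ − α₂)ΔT = P/(A₁E₁) + P/(A₂E₂).
|α₁ − α₂|·ΔT = 13×10⁻⁶ × 148 = 0.001924.
1/(A₁E₁) + 1/(A₂E₂) = 1/(1725×46×10³) + 1/(500×199×10³) = 2.265×10⁻⁸ N⁻¹.
P = 0.001924 / 2.265×10⁻⁸ = 84930 N = 84.93 kN.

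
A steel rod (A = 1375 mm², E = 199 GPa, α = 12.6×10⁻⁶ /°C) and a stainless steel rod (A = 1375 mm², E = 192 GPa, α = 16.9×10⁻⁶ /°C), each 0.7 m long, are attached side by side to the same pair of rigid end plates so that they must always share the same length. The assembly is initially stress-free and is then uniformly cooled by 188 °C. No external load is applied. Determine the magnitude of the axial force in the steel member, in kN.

The stainless steel has the larger α, so on cooling it would change length more than the steel if both were free. The rigid plates force a common final length, so the stainless steel is put into tension and the steel into compression, with equal and opposite forces P (no external load).
Equating the net (thermal + elastic) strains gives |α₁ − α₂|·ΔT = P·[1/(A₁E₁) + 1/(A₂E₂)].
|α₁ − α₂|·ΔT = 4.3×10⁻⁶ × 188 = 0.0008084.
1/(A₁E₁) + 1/(A₂E₂) = 1/(1375×199×10³) + 1/(1375×192×10³) = 7.443×10⁻⁹ N⁻¹.
P = 0.0008084 / 7.443×10⁻⁹ = 108600 N = 108.6 kN.

P ≈ 109 kN (compressive in the steel)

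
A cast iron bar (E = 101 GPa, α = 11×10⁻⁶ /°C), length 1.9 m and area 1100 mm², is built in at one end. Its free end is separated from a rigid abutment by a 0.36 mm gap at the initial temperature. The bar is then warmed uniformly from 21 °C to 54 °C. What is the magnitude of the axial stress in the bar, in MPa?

If the wall were absent the bar would grow by αΔT L = 11×10⁻⁶ × 33 × 1900 = 0.6897 mm.
This exceeds the 0.36 mm gap, so the wall pushes back. The portion of expansion that must be recovered elastically is δ_free − gap = 0.6897 − 0.36 = 0.3297 mm.
Compatibility: PL/(AE) = 0.3297 mm, so σ = P/A = E × (0.3297/1900) = 17.53 MPa.

σ ≈ 17.5 MPa (compressive)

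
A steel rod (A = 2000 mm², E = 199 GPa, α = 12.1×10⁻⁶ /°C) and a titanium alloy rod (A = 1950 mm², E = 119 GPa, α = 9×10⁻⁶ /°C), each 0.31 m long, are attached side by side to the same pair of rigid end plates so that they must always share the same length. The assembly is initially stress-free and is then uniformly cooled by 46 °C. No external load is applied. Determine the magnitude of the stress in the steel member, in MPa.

σ ≈ 10.5 MPa (tensile)

The steel has the larger α, so on cooling it would change length more than the titanium alloy if both were free. The rigid plates force a common final length, so the steel is put into tension and the titanium alloy into compression, with equal and opposite forces P (no external load).
Compatibility of the two members (thermal + elastic change equal): (α₁ − α₂)ΔT = P·[1/(A₁E₁) + 1/(A₂E₂)].
|α₁ − α₂|·ΔT = 3.1×10⁻⁶ × 46 = 0.0001426.
1/(A₁E₁) + 1/(A₂E₂) = 1/(2000×199×10³) + 1/(1950×119×10³) = 6.822×10⁻⁹ N⁻¹.
So P = 0.0001426 / 6.822×10⁻⁹ = 20.9 kN.
σ_{steel} = P/A₁ = 20900/2000 = 10.45 MPa, tensile.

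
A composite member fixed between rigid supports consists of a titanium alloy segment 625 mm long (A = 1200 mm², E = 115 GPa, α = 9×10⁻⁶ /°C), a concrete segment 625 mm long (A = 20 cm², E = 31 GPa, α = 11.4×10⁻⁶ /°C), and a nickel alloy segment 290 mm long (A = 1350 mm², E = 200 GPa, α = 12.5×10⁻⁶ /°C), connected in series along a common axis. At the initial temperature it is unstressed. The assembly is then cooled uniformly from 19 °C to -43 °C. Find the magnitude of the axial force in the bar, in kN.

With the walls removed the bar would change length by δ_free = Σ αᵢΔT Lᵢ = 9×10⁻⁶×62×625 + 11.4×10⁻⁶×62×625 + 12.5×10⁻⁶×62×290 = 1.015 mm.
Since the ends are fixed, an axial force P builds up, equal in every segment, with P · Σ Lᵢ/(AᵢEᵢ) = δ_free.
The series flexibility is Σ Lᵢ/(AᵢEᵢ) = 625/(1200×115×10³) + 625/(2000×31×10³) + 290/(1350×200×10³) = 1.568×10⁻⁵ mm/N.
Hence P = δ_free / Σ(L/AE) = 1.015/1.568×10⁻⁵ = 64.73 kN (tensile).

P ≈ 64.7 kN (tensile)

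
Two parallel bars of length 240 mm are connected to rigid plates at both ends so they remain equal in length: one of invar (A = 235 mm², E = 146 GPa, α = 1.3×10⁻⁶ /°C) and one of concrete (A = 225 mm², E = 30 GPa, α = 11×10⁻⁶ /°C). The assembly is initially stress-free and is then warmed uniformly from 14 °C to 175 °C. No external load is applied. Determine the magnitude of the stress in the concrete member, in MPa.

σ ≈ 39.1 MPa (compressive)

The concrete has the larger α, so on heating it would change length more than the invar if both were free. The rigid plates force a common final length, so the concrete is put into compression and the invar into tension, with equal and opposite forces P (no external load).
Equating the net (thermal + elastic) strains gives |α₁ − α₂|·ΔT = P·[1/(A₁E₁) + 1/(A₂E₂)].
|α₁ − α₂|·ΔT = 9.7×10⁻⁶ × 161 = 0.001562.
1/(A₁E₁) + 1/(A₂E₂) = 1/(235×146×10³) + 1/(225×30×10³) = 1.773×10⁻⁷ N⁻¹.
P = 0.001562 / 1.773×10⁻⁷ = 8809 N = 8.809 kN.
σ_{concrete} = P/A₂ = 8809/225 = 39.15 MPa, compressive.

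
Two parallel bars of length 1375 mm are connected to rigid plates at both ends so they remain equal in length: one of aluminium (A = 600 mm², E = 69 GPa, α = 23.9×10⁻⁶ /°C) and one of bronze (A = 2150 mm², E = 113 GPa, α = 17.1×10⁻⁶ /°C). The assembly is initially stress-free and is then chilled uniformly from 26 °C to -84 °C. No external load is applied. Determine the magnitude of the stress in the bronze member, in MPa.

σ ≈ 12.3 MPa (compressive)

The aluminium has the larger α, so on cooling it would change length more than the bronze if both were free. The rigid plates force a common final length, so the aluminium is put into tension and the bronze into compression, with equal and opposite forces P (no external load).
Compatibility of the two members (thermal + elastic change equal): (α₁ − α₂)ΔT = P·[1/(A₁E₁) + 1/(A₂E₂)].
|α₁ − α₂|·ΔT = 6.8×10⁻⁶ × 110 = 0.000748.
1/(A₁E₁) + 1/(A₂E₂) = 1/(600×69×10³) + 1/(2150×113×10³) = 2.827×10⁻⁸ N⁻¹.
So P = 0.000748 / 2.827×10⁻⁸ = 26.46 kN.
σ_{bronze} = P/A₂ = 26460/2150 = 12.31 MPa, compressive.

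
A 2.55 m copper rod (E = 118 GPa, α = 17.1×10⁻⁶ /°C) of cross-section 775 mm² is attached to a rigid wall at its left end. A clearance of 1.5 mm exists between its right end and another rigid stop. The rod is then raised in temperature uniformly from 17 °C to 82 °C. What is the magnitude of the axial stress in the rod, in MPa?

σ ≈ 61.7 MPa (compressive)

Unrestrained expansion: δ_free = αΔT L = 17.1×10⁻⁶ × 65 × 2550 = 2.834 mm.
After closing the 1.5 mm clearance, 2.834 − 1.5 = 1.334 mm of expansion remains to be suppressed by the wall.
That suppressed elongation corresponds to σ = E·Δ/L = 118×10³ × 1.334/2550 = 61.75 MPa.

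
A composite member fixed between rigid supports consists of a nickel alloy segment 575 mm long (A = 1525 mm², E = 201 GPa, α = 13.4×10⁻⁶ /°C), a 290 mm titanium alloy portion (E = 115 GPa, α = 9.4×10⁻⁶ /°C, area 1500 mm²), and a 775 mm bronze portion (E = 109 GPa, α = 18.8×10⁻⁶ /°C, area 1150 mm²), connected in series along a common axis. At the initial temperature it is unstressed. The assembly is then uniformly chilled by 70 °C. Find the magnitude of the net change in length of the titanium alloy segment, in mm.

If the supports were absent, the total length change would be Σ αᵢΔT Lᵢ = 13.4×10⁻⁶×70×575 + 9.4×10⁻⁶×70×290 + 18.8×10⁻⁶×70×775 = 1.75 mm.
Since the ends are fixed, an axial force P builds up, equal in every segment, with P · Σ Lᵢ/(AᵢEᵢ) = δ_free.
The series flexibility is Σ Lᵢ/(AᵢEᵢ) = 575/(1525×201×10³) + 290/(1500×115×10³) + 775/(1150×109×10³) = 9.74×10⁻⁶ mm/N.
So P = 1.75 / 9.74×10⁻⁶ = 179.7 kN, tensile.
For the titanium alloy segment, free thermal change = 9.4×10⁻⁶×70×290 = 0.1908 mm and elastic change from P = 179700×290/(1500×115×10³) = 0.3021 mm; these oppose, so the net change is 0.111 mm (segment lengthens).

|ΔL| ≈ 0.111 mm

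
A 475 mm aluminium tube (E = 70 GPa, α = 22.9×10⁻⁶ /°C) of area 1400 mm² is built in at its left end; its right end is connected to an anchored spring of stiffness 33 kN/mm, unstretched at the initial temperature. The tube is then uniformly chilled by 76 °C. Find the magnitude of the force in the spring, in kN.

Free thermal contraction: δ_free = αΔT L = 22.9×10⁻⁶ × 76 × 475 = 0.8267 mm.
With a force P in the spring, the elastic change of the tube is PL/(AE) and that of the spring is P/k; compatibility requires their sum to equal δ_free.
So P = δ_free / [L/(AE) + 1/k] = 0.8267 / [ 475/(1400×70×10³) + 1/(33×10³) ].
P = 0.8267 / 3.515×10⁻⁵ = 23520 N.

P ≈ 23.5 kN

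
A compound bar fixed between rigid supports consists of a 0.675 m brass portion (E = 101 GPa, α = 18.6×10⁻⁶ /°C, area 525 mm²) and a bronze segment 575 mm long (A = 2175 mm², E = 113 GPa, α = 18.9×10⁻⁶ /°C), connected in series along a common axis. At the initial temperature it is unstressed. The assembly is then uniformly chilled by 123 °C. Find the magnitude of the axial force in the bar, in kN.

If the supports were absent, the total length change would be Σ αᵢΔT Lᵢ = 18.6×10⁻⁶×123×675 + 18.9×10⁻⁶×123×575 = 2.881 mm.
The walls prevent any net length change, so an axial force P (same in every segment) develops. Compatibility: P · Σ Lᵢ/(AᵢEᵢ) = δ_free.
The series flexibility is Σ Lᵢ/(AᵢEᵢ) = 675/(525×101×10³) + 575/(2175×113×10³) = 1.507×10⁻⁵ mm/N.
So P = 2.881 / 1.507×10⁻⁵ = 191.2 kN, tensile.

P ≈ 191 kN (tensile)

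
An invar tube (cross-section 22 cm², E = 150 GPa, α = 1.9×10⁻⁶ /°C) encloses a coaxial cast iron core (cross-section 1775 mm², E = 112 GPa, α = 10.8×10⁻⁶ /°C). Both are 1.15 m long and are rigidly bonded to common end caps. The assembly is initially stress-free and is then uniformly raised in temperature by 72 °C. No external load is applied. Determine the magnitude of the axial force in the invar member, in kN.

P ≈ 79.5 kN (tensile in the invar)

Equilibrium of a rigid end plate with no external load gives equal and opposite internal forces ±P in the two members. Since α_{cast iron} > α_{invar}, heating drives the cast iron into compression and the invar into tension.
Compatibility of the two members (thermal + elastic change equal): (α₁ − α₂)ΔT = P·[1/(A₁E₁) + 1/(A₂E₂)].
|α₁ − α₂|·ΔT = 8.9×10⁻⁶ × 72 = 0.0006408.
1/(A₁E₁) + 1/(A₂E₂) = 1/(2200×150×10³) + 1/(1775×112×10³) = 8.06×10⁻⁹ N⁻¹.
P = 0.0006408 / 8.06×10⁻⁹ = 79500 N = 79.5 kN.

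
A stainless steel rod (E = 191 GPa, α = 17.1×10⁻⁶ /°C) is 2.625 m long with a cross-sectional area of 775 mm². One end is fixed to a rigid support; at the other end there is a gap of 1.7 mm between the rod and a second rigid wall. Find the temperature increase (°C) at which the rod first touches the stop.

ΔT ≈ 37.9 °C

Contact occurs when the free expansion equals the gap: αΔT L = 1.7 mm.
ΔT = 1.7 / (17.1×10⁻⁶ × 2625) = 37.87 °C.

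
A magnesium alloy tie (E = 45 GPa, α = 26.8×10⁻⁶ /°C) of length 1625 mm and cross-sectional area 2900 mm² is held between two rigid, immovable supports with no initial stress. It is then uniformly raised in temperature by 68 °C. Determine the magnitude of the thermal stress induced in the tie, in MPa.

With length fixed, the mechanical strain must cancel the thermal strain αΔT = 26.8×10⁻⁶ × 68 = 1822.4×10⁻⁶.
σ = EαΔT = 45×10³ × 26.8×10⁻⁶ × 68 = 82.01 MPa (compressive; the tie is trying to expand).

σ ≈ 82 MPa (compressive)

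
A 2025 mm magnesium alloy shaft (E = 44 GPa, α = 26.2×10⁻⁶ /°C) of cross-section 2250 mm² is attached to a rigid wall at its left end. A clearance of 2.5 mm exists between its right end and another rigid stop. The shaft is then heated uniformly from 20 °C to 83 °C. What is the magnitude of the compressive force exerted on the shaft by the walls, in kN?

P ≈ 41.2 kN

Free thermal elongation = αΔT L = 26.2×10⁻⁶ × 63 × 2025 = 3.342 mm.
After closing the 2.5 mm clearance, 3.342 − 2.5 = 0.8425 mm of expansion remains to be suppressed by the wall.
That suppressed elongation corresponds to σ = E·Δ/L = 44×10³ × 0.8425/2025 = 18.31 MPa.
Force on the wall = σA = 18.31 × 2250 mm² = 41.19 kN.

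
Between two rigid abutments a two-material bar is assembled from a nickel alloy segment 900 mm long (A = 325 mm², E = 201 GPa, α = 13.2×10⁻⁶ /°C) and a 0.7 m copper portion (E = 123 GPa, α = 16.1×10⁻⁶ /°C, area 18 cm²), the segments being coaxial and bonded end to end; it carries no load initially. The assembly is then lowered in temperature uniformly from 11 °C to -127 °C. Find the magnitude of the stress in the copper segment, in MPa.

With the walls removed the bar would change length by δ_free = Σ αᵢΔT Lᵢ = 13.2×10⁻⁶×138×900 + 16.1×10⁻⁶×138×700 = 3.195 mm.
Since the ends are fixed, an axial force P builds up, equal in every segment, with P · Σ Lᵢ/(AᵢEᵢ) = δ_free.
The series flexibility is Σ Lᵢ/(AᵢEᵢ) = 900/(325×201×10³) + 700/(1800×123×10³) = 1.694×10⁻⁵ mm/N.
Hence P = δ_free / Σ(L/AE) = 3.195/1.694×10⁻⁵ = 188.6 kN (tensile).
σ_{copper} = P / A = 188600 / 1800 = 104.8 MPa.

σ ≈ 105 MPa (tensile)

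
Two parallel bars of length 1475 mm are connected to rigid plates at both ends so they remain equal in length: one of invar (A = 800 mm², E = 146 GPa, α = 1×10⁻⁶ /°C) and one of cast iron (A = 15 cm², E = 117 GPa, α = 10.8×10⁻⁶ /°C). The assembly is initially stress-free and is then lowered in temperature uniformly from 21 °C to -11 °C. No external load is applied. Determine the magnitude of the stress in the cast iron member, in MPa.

The cast iron has the larger α, so on cooling it would change length more than the invar if both were free. The rigid plates force a common final length, so the cast iron is put into tension and the invar into compression, with equal and opposite forces P (no external load).
Compatibility of the two members (thermal + elastic change equal): (α₁ − α₂)ΔT = P·[1/(A₁E₁) + 1/(A₂E₂)].
|α₁ − α₂|·ΔT = 9.8×10⁻⁶ × 32 = 0.0003136.
1/(A₁E₁) + 1/(A₂E₂) = 1/(800×146×10³) + 1/(1500×117×10³) = 1.426×10⁻⁸ N⁻¹.
So P = 0.0003136 / 1.426×10⁻⁸ = 21.99 kN.
σ_{cast iron} = P/A₂ = 21990/1500 = 14.66 MPa, tensile.

σ ≈ 14.7 MPa (tensile)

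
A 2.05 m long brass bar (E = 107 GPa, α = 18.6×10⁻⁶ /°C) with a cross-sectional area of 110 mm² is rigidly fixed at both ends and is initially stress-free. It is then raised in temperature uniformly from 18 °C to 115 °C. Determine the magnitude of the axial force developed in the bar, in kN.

P ≈ 21.2 kN (compressive)

The ends cannot move, so σ = EαΔT = 107×10³ × 18.6×10⁻⁶ × 97 = 193 MPa.
P = AEαΔT = 110 × 107×10³ × 18.6×10⁻⁶ × 97 = 21.24 kN (compressive).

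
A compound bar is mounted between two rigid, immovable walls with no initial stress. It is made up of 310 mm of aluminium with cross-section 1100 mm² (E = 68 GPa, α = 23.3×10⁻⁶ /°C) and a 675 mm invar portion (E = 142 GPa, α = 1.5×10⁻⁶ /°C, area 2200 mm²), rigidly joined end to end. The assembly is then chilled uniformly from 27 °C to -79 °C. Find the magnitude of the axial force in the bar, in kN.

P ≈ 138 kN (tensile)

If the supports were absent, the total length change would be Σ αᵢΔT Lᵢ = 23.3×10⁻⁶×106×310 + 1.5×10⁻⁶×106×675 = 0.873 mm.
The rigid supports impose zero overall length change; the single axial force P common to all segments must satisfy P Σ Lᵢ/(AᵢEᵢ) = δ_free.
Σ Lᵢ/(AᵢEᵢ) = 310/(1100×68×10³) + 675/(2200×142×10³) = 6.305×10⁻⁶ mm/N.
P = 0.873 / 6.305×10⁻⁶ = 138500 N = 138.5 kN, tensile.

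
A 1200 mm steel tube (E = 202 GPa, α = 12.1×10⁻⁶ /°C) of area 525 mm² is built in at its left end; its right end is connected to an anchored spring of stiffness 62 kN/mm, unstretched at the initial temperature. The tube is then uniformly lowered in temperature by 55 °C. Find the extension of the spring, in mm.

δ ≈ 0.469 mm

The unrestrained thermal change is αΔT L = 12.1×10⁻⁶ × 55 × 1200 = 0.7986 mm.
With a force P in the spring, the elastic change of the tube is PL/(AE) and that of the spring is P/k; compatibility requires their sum to equal δ_free.
So P = δ_free / [L/(AE) + 1/k] = 0.7986 / [ 1200/(525×202×10³) + 1/(62×10³) ].
P = 0.7986 / 2.744×10⁻⁵ = 29100 N.
Spring extension = P/k = 29100/(62×10³) = 0.4693 mm.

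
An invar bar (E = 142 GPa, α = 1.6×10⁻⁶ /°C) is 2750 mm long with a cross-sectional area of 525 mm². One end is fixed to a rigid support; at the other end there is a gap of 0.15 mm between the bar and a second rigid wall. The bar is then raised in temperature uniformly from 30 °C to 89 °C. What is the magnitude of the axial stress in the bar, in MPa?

σ ≈ 5.66 MPa (compressive)

If the wall were absent the bar would grow by αΔT L = 1.6×10⁻⁶ × 59 × 2750 = 0.2596 mm.
After closing the 0.15 mm clearance, 0.2596 − 0.15 = 0.1096 mm of expansion remains to be suppressed by the wall.
That suppressed elongation corresponds to σ = E·Δ/L = 142×10³ × 0.1096/2750 = 5.659 MPa.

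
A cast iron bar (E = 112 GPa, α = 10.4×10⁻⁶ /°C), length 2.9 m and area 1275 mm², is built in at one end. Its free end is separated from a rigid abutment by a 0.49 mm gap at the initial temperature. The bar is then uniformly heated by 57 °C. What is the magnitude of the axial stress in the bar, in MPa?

σ ≈ 47.5 MPa (compressive)

Free thermal elongation = αΔT L = 10.4×10⁻⁶ × 57 × 2900 = 1.719 mm.
This exceeds the 0.49 mm gap, so the wall pushes back. The portion of expansion that must be recovered elastically is δ_free − gap = 1.719 − 0.49 = 1.229 mm.
Compatibility: PL/(AE) = 1.229 mm, so σ = P/A = E × (1.229/2900) = 47.47 MPa.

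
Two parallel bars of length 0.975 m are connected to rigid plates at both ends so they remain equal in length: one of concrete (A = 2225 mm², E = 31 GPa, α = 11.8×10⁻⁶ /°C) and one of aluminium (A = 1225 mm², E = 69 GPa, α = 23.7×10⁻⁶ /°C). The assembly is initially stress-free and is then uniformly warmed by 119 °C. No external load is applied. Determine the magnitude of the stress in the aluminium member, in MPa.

Equilibrium of a rigid end plate with no external load gives equal and opposite internal forces ±P in the two members. Since α_{aluminium} > α_{concrete}, heating drives the aluminium into compression and the concrete into tension.
Setting the final lengths equal and cancelling L: (α₁ − α₂)ΔT = P/(A₁E₁) + P/(A₂E₂).
|α₁ − α₂|·ΔT = 11.9×10⁻⁶ × 119 = 0.001416.
1/(A₁E₁) + 1/(A₂E₂) = 1/(2225×31×10³) + 1/(1225×69×10³) = 2.633×10⁻⁸ N⁻¹.
P = 0.001416 / 2.633×10⁻⁸ = 53790 N = 53.79 kN.
σ_{aluminium} = P/A₂ = 53790/1225 = 43.91 MPa, compressive.

σ ≈ 43.9 MPa (compressive)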